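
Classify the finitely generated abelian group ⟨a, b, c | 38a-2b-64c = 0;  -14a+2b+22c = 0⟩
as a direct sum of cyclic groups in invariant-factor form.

Answer: M ≅ ℤ^1 ⊕ ℤ/2 ⊕ ℤ/6

Derivation:
rank_ℚ(R)=2; free=3−2=1
SNF(R) diag = [2, 6] → torsion [2, 6]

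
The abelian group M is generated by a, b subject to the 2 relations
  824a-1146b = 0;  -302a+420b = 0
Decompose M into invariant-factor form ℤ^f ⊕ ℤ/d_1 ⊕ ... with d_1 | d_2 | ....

rank_ℚ(R)=2; free=2−2=0
SNF(R) diag = [2, 6] → torsion [2, 6]

Answer: M ≅ ℤ/2 ⊕ ℤ/6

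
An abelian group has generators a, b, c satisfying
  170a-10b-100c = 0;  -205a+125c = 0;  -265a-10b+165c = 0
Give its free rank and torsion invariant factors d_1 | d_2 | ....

Answer: M ≅ ℤ/5 ⊕ ℤ/10 ⊕ ℤ/10

Derivation:
rank_ℚ(R)=3; free=3−3=0
SNF(R) diag = [5, 10, 10] → torsion [5, 10, 10]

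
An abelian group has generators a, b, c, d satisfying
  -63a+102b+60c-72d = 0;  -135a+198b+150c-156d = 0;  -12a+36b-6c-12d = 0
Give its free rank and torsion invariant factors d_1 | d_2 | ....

rank_ℚ(R)=3; free=4−3=1
SNF(R) diag = [3, 6, 12] → torsion [3, 6, 12]

Answer: M ≅ ℤ^1 ⊕ ℤ/3 ⊕ ℤ/6 ⊕ ℤ/12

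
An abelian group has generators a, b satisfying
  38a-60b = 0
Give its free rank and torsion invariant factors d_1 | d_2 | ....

Answer: M ≅ ℤ^1 ⊕ ℤ/2

Derivation:
rank_ℚ(R)=1; free=2−1=1
SNF(R) diag = [2] → torsion [2]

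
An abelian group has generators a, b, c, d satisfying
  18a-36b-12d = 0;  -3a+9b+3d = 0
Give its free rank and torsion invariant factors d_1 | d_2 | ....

Answer: M ≅ ℤ^2 ⊕ ℤ/3 ⊕ ℤ/6

Derivation:
rank_ℚ(R)=2; free=4−2=2
SNF(R) diag = [3, 6] → torsion [3, 6]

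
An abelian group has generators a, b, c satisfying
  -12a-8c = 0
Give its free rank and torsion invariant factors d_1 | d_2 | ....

Answer: M ≅ ℤ^2 ⊕ ℤ/4

Derivation:
rank_ℚ(R)=1; free=3−1=2
SNF(R) diag = [4] → torsion [4]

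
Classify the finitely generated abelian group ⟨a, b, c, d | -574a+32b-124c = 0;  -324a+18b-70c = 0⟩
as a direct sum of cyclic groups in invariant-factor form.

Answer: M ≅ ℤ^2 ⊕ ℤ/2 ⊕ ℤ/2

Derivation:
rank_ℚ(R)=2; free=4−2=2
SNF(R) diag = [2, 2] → torsion [2, 2]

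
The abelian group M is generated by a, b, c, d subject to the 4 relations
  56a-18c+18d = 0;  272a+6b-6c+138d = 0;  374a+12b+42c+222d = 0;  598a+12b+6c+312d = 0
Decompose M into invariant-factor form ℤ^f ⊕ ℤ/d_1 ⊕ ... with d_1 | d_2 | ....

Answer: M ≅ ℤ/2 ⊕ ℤ/6 ⊕ ℤ/18 ⊕ ℤ/54

Derivation:
rank_ℚ(R)=4; free=4−4=0
SNF(R) diag = [2, 6, 18, 54] → torsion [2, 6, 18, 54]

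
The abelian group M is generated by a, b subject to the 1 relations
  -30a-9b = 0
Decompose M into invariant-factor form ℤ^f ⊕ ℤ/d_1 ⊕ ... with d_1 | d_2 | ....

rank_ℚ(R)=1; free=2−1=1
SNF(R) diag = [3] → torsion [3]

Answer: M ≅ ℤ^1 ⊕ ℤ/3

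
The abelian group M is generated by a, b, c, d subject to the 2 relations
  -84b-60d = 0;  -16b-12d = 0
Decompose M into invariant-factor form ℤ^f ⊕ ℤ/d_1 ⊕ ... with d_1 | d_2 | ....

rank_ℚ(R)=2; free=4−2=2
SNF(R) diag = [4, 12] → torsion [4, 12]

Answer: M ≅ ℤ^2 ⊕ ℤ/4 ⊕ ℤ/12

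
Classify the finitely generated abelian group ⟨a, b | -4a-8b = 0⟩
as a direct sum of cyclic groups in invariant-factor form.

rank_ℚ(R)=1; free=2−1=1
SNF(R) diag = [4] → torsion [4]

Answer: M ≅ ℤ^1 ⊕ ℤ/4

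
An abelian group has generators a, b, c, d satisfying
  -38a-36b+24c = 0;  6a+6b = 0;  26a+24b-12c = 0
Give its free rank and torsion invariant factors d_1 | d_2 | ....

Answer: M ≅ ℤ^1 ⊕ ℤ/2 ⊕ ℤ/6 ⊕ ℤ/12

Derivation:
rank_ℚ(R)=3; free=4−3=1
SNF(R) diag = [2, 6, 12] → torsion [2, 6, 12]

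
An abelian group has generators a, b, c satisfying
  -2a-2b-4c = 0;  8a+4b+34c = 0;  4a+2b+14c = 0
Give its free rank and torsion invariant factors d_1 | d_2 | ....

Answer: M ≅ ℤ/2 ⊕ ℤ/2 ⊕ ℤ/6

Derivation:
rank_ℚ(R)=3; free=3−3=0
SNF(R) diag = [2, 2, 6] → torsion [2, 2, 6]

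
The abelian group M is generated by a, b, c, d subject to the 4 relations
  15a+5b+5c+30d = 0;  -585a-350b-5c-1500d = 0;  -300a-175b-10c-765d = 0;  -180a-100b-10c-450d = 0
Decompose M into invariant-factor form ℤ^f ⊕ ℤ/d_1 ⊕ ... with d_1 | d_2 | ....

Answer: M ≅ ℤ/5 ⊕ ℤ/15 ⊕ ℤ/15 ⊕ ℤ/30

Derivation:
rank_ℚ(R)=4; free=4−4=0
SNF(R) diag = [5, 15, 15, 30] → torsion [5, 15, 15, 30]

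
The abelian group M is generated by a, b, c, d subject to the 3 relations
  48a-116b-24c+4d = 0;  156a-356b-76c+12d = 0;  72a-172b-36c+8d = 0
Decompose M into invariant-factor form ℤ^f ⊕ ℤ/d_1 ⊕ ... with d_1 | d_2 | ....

rank_ℚ(R)=3; free=4−3=1
SNF(R) diag = [4, 4, 12] → torsion [4, 4, 12]

Answer: M ≅ ℤ^1 ⊕ ℤ/4 ⊕ ℤ/4 ⊕ ℤ/12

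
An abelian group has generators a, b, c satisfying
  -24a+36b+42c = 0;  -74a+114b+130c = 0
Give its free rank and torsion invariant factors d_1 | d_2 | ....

rank_ℚ(R)=2; free=3−2=1
SNF(R) diag = [2, 6] → torsion [2, 6]

Answer: M ≅ ℤ^1 ⊕ ℤ/2 ⊕ ℤ/6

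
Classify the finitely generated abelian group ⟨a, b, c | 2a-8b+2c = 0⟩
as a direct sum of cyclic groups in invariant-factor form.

Answer: M ≅ ℤ^2 ⊕ ℤ/2

Derivation:
rank_ℚ(R)=1; free=3−1=2
SNF(R) diag = [2] → torsion [2]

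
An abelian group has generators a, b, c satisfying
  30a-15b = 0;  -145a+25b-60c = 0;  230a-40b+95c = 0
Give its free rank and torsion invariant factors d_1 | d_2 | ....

rank_ℚ(R)=3; free=3−3=0
SNF(R) diag = [5, 5, 15] → torsion [5, 5, 15]

Answer: M ≅ ℤ/5 ⊕ ℤ/5 ⊕ ℤ/15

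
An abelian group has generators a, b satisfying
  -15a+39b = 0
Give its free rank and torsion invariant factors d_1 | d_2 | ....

Answer: M ≅ ℤ^1 ⊕ ℤ/3

Derivation:
rank_ℚ(R)=1; free=2−1=1
SNF(R) diag = [3] → torsion [3]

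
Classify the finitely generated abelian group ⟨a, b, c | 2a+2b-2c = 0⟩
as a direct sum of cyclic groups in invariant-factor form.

rank_ℚ(R)=1; free=3−1=2
SNF(R) diag = [2] → torsion [2]

Answer: M ≅ ℤ^2 ⊕ ℤ/2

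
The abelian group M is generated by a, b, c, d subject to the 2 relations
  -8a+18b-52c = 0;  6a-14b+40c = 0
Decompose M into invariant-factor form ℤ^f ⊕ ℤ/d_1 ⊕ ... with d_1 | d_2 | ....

rank_ℚ(R)=2; free=4−2=2
SNF(R) diag = [2, 2] → torsion [2, 2]

Answer: M ≅ ℤ^2 ⊕ ℤ/2 ⊕ ℤ/2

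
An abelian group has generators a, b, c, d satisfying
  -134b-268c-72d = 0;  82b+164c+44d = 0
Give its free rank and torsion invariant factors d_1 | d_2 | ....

rank_ℚ(R)=2; free=4−2=2
SNF(R) diag = [2, 4] → torsion [2, 4]

Answer: M ≅ ℤ^2 ⊕ ℤ/2 ⊕ ℤ/4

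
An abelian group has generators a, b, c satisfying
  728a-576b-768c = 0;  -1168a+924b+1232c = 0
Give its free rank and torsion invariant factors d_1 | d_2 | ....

rank_ℚ(R)=2; free=3−2=1
SNF(R) diag = [4, 8] → torsion [4, 8]

Answer: M ≅ ℤ^1 ⊕ ℤ/4 ⊕ ℤ/8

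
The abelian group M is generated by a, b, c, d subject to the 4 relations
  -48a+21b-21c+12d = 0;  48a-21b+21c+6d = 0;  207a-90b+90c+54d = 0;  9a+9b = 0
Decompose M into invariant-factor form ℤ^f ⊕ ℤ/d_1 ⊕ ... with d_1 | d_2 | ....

Answer: M ≅ ℤ/3 ⊕ ℤ/9 ⊕ ℤ/9 ⊕ ℤ/18

Derivation:
rank_ℚ(R)=4; free=4−4=0
SNF(R) diag = [3, 9, 9, 18] → torsion [3, 9, 9, 18]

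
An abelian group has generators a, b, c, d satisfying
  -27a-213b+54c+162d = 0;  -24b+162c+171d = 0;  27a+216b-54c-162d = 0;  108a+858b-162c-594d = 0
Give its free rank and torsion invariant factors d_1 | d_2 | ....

rank_ℚ(R)=4; free=4−4=0
SNF(R) diag = [3, 9, 27, 54] → torsion [3, 9, 27, 54]

Answer: M ≅ ℤ/3 ⊕ ℤ/9 ⊕ ℤ/27 ⊕ ℤ/54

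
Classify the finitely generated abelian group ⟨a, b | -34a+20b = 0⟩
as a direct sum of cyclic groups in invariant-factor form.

Answer: M ≅ ℤ^1 ⊕ ℤ/2

Derivation:
rank_ℚ(R)=1; free=2−1=1
SNF(R) diag = [2] → torsion [2]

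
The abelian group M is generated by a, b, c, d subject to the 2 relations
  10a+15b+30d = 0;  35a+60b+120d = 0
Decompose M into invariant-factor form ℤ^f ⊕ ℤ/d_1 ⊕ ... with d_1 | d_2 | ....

rank_ℚ(R)=2; free=4−2=2
SNF(R) diag = [5, 15] → torsion [5, 15]

Answer: M ≅ ℤ^2 ⊕ ℤ/5 ⊕ ℤ/15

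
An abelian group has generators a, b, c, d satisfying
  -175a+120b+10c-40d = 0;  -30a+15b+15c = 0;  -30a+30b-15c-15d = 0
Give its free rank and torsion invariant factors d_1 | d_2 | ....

Answer: M ≅ ℤ^1 ⊕ ℤ/5 ⊕ ℤ/15 ⊕ ℤ/15

Derivation:
rank_ℚ(R)=3; free=4−3=1
SNF(R) diag = [5, 15, 15] → torsion [5, 15, 15]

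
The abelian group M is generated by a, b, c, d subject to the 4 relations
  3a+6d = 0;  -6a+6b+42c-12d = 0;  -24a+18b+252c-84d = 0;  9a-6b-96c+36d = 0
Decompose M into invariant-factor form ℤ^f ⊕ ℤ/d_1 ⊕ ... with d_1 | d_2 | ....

Answer: M ≅ ℤ/3 ⊕ ℤ/6 ⊕ ℤ/18 ⊕ ℤ/18

Derivation:
rank_ℚ(R)=4; free=4−4=0
SNF(R) diag = [3, 6, 18, 18] → torsion [3, 6, 18, 18]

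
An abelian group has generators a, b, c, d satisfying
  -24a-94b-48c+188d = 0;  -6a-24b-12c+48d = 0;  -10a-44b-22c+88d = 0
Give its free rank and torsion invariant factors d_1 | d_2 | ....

Answer: M ≅ ℤ^1 ⊕ ℤ/2 ⊕ ℤ/2 ⊕ ℤ/6

Derivation:
rank_ℚ(R)=3; free=4−3=1
SNF(R) diag = [2, 2, 6] → torsion [2, 2, 6]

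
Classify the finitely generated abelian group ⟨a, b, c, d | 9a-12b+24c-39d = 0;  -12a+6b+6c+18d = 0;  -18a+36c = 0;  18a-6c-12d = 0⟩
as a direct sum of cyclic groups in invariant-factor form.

rank_ℚ(R)=4; free=4−4=0
SNF(R) diag = [3, 6, 6, 18] → torsion [3, 6, 6, 18]

Answer: M ≅ ℤ/3 ⊕ ℤ/6 ⊕ ℤ/6 ⊕ ℤ/18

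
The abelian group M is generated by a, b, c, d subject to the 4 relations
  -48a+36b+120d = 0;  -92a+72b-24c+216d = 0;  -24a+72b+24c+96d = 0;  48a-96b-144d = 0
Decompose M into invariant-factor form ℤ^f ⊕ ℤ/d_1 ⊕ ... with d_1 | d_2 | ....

Answer: M ≅ ℤ/4 ⊕ ℤ/12 ⊕ ℤ/24 ⊕ ℤ/48

Derivation:
rank_ℚ(R)=4; free=4−4=0
SNF(R) diag = [4, 12, 24, 48] → torsion [4, 12, 24, 48]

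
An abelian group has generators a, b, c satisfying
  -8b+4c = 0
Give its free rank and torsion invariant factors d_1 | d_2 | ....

Answer: M ≅ ℤ^2 ⊕ ℤ/4

Derivation:
rank_ℚ(R)=1; free=3−1=2
SNF(R) diag = [4] → torsion [4]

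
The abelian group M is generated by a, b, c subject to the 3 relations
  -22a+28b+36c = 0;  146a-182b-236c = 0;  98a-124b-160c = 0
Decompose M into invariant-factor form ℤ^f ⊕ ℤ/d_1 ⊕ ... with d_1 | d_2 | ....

rank_ℚ(R)=3; free=3−3=0
SNF(R) diag = [2, 2, 4] → torsion [2, 2, 4]

Answer: M ≅ ℤ/2 ⊕ ℤ/2 ⊕ ℤ/4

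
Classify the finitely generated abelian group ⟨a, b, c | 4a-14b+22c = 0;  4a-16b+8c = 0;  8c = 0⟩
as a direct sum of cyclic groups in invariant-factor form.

rank_ℚ(R)=3; free=3−3=0
SNF(R) diag = [2, 4, 8] → torsion [2, 4, 8]

Answer: M ≅ ℤ/2 ⊕ ℤ/4 ⊕ ℤ/8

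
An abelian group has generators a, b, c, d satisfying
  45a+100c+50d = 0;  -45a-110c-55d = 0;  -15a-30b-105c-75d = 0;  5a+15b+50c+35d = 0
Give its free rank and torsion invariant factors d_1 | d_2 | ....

Answer: M ≅ ℤ/5 ⊕ ℤ/5 ⊕ ℤ/15 ⊕ ℤ/45

Derivation:
rank_ℚ(R)=4; free=4−4=0
SNF(R) diag = [5, 5, 15, 45] → torsion [5, 5, 15, 45]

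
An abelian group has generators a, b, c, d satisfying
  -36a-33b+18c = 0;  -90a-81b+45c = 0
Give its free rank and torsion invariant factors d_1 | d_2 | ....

Answer: M ≅ ℤ^2 ⊕ ℤ/3 ⊕ ℤ/9

Derivation:
rank_ℚ(R)=2; free=4−2=2
SNF(R) diag = [3, 9] → torsion [3, 9]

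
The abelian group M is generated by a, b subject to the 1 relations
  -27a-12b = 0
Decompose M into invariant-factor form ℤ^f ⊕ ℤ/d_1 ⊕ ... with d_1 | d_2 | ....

Answer: M ≅ ℤ^1 ⊕ ℤ/3

Derivation:
rank_ℚ(R)=1; free=2−1=1
SNF(R) diag = [3] → torsion [3]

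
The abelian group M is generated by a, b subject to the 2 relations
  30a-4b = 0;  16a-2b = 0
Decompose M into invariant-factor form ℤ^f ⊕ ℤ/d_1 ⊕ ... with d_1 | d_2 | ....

Answer: M ≅ ℤ/2 ⊕ ℤ/2

Derivation:
rank_ℚ(R)=2; free=2−2=0
SNF(R) diag = [2, 2] → torsion [2, 2]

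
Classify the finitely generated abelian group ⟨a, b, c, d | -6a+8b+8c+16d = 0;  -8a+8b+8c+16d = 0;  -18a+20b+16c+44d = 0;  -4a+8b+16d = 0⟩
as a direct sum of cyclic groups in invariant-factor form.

rank_ℚ(R)=4; free=4−4=0
SNF(R) diag = [2, 4, 8, 8] → torsion [2, 4, 8, 8]

Answer: M ≅ ℤ/2 ⊕ ℤ/4 ⊕ ℤ/8 ⊕ ℤ/8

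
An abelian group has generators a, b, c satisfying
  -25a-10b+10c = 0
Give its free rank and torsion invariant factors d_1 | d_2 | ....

rank_ℚ(R)=1; free=3−1=2
SNF(R) diag = [5] → torsion [5]

Answer: M ≅ ℤ^2 ⊕ ℤ/5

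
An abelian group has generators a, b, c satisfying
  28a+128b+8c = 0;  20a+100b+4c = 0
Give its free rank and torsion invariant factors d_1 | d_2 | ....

Answer: M ≅ ℤ^1 ⊕ ℤ/4 ⊕ ℤ/12

Derivation:
rank_ℚ(R)=2; free=3−2=1
SNF(R) diag = [4, 12] → torsion [4, 12]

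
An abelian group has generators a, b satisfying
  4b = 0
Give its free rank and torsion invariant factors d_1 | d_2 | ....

Answer: M ≅ ℤ^1 ⊕ ℤ/4

Derivation:
rank_ℚ(R)=1; free=2−1=1
SNF(R) diag = [4] → torsion [4]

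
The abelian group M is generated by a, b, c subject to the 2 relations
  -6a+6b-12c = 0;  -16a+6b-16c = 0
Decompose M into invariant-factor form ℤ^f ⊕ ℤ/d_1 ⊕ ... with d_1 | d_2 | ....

Answer: M ≅ ℤ^1 ⊕ ℤ/2 ⊕ ℤ/6

Derivation:
rank_ℚ(R)=2; free=3−2=1
SNF(R) diag = [2, 6] → torsion [2, 6]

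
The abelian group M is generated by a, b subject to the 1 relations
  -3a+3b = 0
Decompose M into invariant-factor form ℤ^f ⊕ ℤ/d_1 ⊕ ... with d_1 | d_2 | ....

rank_ℚ(R)=1; free=2−1=1
SNF(R) diag = [3] → torsion [3]

Answer: M ≅ ℤ^1 ⊕ ℤ/3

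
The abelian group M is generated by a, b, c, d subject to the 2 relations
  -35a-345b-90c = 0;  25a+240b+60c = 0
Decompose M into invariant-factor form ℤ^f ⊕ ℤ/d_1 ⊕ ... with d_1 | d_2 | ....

Answer: M ≅ ℤ^2 ⊕ ℤ/5 ⊕ ℤ/15

Derivation:
rank_ℚ(R)=2; free=4−2=2
SNF(R) diag = [5, 15] → torsion [5, 15]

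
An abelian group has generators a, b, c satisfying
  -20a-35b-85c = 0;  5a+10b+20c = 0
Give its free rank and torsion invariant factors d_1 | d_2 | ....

rank_ℚ(R)=2; free=3−2=1
SNF(R) diag = [5, 5] → torsion [5, 5]

Answer: M ≅ ℤ^1 ⊕ ℤ/5 ⊕ ℤ/5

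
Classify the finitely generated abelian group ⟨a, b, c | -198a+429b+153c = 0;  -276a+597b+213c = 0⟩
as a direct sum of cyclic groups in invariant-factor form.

rank_ℚ(R)=2; free=3−2=1
SNF(R) diag = [3, 6] → torsion [3, 6]

Answer: M ≅ ℤ^1 ⊕ ℤ/3 ⊕ ℤ/6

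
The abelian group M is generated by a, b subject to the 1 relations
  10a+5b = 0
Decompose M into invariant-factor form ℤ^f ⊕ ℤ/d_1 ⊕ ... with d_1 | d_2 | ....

rank_ℚ(R)=1; free=2−1=1
SNF(R) diag = [5] → torsion [5]

Answer: M ≅ ℤ^1 ⊕ ℤ/5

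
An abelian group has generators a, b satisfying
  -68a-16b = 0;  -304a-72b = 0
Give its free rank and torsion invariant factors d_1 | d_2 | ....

rank_ℚ(R)=2; free=2−2=0
SNF(R) diag = [4, 8] → torsion [4, 8]

Answer: M ≅ ℤ/4 ⊕ ℤ/8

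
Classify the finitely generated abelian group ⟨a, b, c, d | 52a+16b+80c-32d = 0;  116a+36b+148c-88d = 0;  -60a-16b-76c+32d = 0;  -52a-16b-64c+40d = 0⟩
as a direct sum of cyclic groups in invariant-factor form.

Answer: M ≅ ℤ/4 ⊕ ℤ/4 ⊕ ℤ/4 ⊕ ℤ/8

Derivation:
rank_ℚ(R)=4; free=4−4=0
SNF(R) diag = [4, 4, 4, 8] → torsion [4, 4, 4, 8]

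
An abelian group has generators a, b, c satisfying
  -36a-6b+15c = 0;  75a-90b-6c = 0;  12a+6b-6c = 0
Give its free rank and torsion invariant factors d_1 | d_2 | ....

rank_ℚ(R)=3; free=3−3=0
SNF(R) diag = [3, 3, 6] → torsion [3, 3, 6]

Answer: M ≅ ℤ/3 ⊕ ℤ/3 ⊕ ℤ/6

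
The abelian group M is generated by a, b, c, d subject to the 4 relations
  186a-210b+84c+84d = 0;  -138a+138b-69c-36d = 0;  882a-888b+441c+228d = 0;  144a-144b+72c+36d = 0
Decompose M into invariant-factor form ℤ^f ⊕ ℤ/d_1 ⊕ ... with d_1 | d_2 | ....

Answer: M ≅ ℤ/3 ⊕ ℤ/6 ⊕ ℤ/18 ⊕ ℤ/36

Derivation:
rank_ℚ(R)=4; free=4−4=0
SNF(R) diag = [3, 6, 18, 36] → torsion [3, 6, 18, 36]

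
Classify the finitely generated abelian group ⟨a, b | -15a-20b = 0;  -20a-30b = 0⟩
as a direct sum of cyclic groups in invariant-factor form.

Answer: M ≅ ℤ/5 ⊕ ℤ/10

Derivation:
rank_ℚ(R)=2; free=2−2=0
SNF(R) diag = [5, 10] → torsion [5, 10]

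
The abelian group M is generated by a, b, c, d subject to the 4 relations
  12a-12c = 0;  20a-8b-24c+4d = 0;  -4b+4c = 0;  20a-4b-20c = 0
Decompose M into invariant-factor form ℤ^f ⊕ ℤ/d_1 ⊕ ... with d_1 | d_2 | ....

rank_ℚ(R)=4; free=4−4=0
SNF(R) diag = [4, 4, 4, 12] → torsion [4, 4, 4, 12]

Answer: M ≅ ℤ/4 ⊕ ℤ/4 ⊕ ℤ/4 ⊕ ℤ/12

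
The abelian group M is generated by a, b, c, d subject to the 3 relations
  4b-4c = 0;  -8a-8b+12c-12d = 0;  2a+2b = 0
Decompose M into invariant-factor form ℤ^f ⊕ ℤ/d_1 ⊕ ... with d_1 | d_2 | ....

Answer: M ≅ ℤ^1 ⊕ ℤ/2 ⊕ ℤ/4 ⊕ ℤ/12

Derivation:
rank_ℚ(R)=3; free=4−3=1
SNF(R) diag = [2, 4, 12] → torsion [2, 4, 12]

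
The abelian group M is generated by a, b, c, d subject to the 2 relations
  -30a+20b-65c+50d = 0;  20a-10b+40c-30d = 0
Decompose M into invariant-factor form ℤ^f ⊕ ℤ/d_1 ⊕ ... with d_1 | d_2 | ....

Answer: M ≅ ℤ^2 ⊕ ℤ/5 ⊕ ℤ/10

Derivation:
rank_ℚ(R)=2; free=4−2=2
SNF(R) diag = [5, 10] → torsion [5, 10]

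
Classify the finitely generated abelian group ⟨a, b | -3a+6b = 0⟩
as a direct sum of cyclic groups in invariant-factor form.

rank_ℚ(R)=1; free=2−1=1
SNF(R) diag = [3] → torsion [3]

Answer: M ≅ ℤ^1 ⊕ ℤ/3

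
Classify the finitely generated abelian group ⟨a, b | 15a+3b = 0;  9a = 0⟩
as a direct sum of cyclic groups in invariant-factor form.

Answer: M ≅ ℤ/3 ⊕ ℤ/9

Derivation:
rank_ℚ(R)=2; free=2−2=0
SNF(R) diag = [3, 9] → torsion [3, 9]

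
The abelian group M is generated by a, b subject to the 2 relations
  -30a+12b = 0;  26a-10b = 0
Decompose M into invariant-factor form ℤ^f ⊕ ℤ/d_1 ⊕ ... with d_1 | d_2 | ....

Answer: M ≅ ℤ/2 ⊕ ℤ/6

Derivation:
rank_ℚ(R)=2; free=2−2=0
SNF(R) diag = [2, 6] → torsion [2, 6]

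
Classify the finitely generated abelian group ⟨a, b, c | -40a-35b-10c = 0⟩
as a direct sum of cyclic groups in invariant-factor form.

rank_ℚ(R)=1; free=3−1=2
SNF(R) diag = [5] → torsion [5]

Answer: M ≅ ℤ^2 ⊕ ℤ/5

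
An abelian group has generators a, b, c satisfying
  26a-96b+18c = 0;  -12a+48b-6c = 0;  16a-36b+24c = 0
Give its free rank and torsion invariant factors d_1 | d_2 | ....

rank_ℚ(R)=3; free=3−3=0
SNF(R) diag = [2, 6, 12] → torsion [2, 6, 12]

Answer: M ≅ ℤ/2 ⊕ ℤ/6 ⊕ ℤ/12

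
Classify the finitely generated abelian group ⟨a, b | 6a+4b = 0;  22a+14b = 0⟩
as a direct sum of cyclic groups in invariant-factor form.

Answer: M ≅ ℤ/2 ⊕ ℤ/2

Derivation:
rank_ℚ(R)=2; free=2−2=0
SNF(R) diag = [2, 2] → torsion [2, 2]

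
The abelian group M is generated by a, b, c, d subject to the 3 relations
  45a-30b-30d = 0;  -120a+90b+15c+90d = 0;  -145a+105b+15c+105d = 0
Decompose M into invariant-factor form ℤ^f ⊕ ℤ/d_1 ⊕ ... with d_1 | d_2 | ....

Answer: M ≅ ℤ^1 ⊕ ℤ/5 ⊕ ℤ/15 ⊕ ℤ/15

Derivation:
rank_ℚ(R)=3; free=4−3=1
SNF(R) diag = [5, 15, 15] → torsion [5, 15, 15]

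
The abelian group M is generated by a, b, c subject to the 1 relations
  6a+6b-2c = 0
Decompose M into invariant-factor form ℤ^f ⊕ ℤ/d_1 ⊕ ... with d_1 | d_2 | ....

Answer: M ≅ ℤ^2 ⊕ ℤ/2

Derivation:
rank_ℚ(R)=1; free=3−1=2
SNF(R) diag = [2] → torsion [2]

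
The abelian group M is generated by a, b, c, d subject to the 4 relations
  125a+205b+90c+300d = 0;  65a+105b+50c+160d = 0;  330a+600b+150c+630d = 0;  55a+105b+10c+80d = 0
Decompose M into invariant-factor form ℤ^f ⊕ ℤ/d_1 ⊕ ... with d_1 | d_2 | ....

rank_ℚ(R)=4; free=4−4=0
SNF(R) diag = [5, 10, 30, 60] → torsion [5, 10, 30, 60]

Answer: M ≅ ℤ/5 ⊕ ℤ/10 ⊕ ℤ/30 ⊕ ℤ/60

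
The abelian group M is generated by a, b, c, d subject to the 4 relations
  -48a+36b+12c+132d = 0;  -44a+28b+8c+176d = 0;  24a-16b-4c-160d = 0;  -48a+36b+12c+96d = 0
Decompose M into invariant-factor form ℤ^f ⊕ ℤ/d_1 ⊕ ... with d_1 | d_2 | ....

rank_ℚ(R)=4; free=4−4=0
SNF(R) diag = [4, 4, 12, 36] → torsion [4, 4, 12, 36]

Answer: M ≅ ℤ/4 ⊕ ℤ/4 ⊕ ℤ/12 ⊕ ℤ/36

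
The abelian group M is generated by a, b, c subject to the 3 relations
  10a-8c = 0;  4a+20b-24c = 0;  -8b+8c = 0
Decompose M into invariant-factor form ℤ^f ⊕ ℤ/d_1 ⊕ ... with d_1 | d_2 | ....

rank_ℚ(R)=3; free=3−3=0
SNF(R) diag = [2, 4, 8] → torsion [2, 4, 8]

Answer: M ≅ ℤ/2 ⊕ ℤ/4 ⊕ ℤ/8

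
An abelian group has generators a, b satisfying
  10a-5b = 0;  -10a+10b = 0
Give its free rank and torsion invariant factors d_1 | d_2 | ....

rank_ℚ(R)=2; free=2−2=0
SNF(R) diag = [5, 10] → torsion [5, 10]

Answer: M ≅ ℤ/5 ⊕ ℤ/10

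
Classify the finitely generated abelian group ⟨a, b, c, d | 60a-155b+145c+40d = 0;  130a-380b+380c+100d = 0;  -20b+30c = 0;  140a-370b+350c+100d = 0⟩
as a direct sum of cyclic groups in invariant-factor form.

Answer: M ≅ ℤ/5 ⊕ ℤ/10 ⊕ ℤ/10 ⊕ ℤ/20

Derivation:
rank_ℚ(R)=4; free=4−4=0
SNF(R) diag = [5, 10, 10, 20] → torsion [5, 10, 10, 20]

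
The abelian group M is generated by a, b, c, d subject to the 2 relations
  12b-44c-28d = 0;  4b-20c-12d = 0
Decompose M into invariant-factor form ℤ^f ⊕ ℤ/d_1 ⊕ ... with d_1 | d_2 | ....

Answer: M ≅ ℤ^2 ⊕ ℤ/4 ⊕ ℤ/8

Derivation:
rank_ℚ(R)=2; free=4−2=2
SNF(R) diag = [4, 8] → torsion [4, 8]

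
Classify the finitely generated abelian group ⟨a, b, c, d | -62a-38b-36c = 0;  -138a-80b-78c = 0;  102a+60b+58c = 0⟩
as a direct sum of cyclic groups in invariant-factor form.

rank_ℚ(R)=3; free=4−3=1
SNF(R) diag = [2, 2, 4] → torsion [2, 2, 4]

Answer: M ≅ ℤ^1 ⊕ ℤ/2 ⊕ ℤ/2 ⊕ ℤ/4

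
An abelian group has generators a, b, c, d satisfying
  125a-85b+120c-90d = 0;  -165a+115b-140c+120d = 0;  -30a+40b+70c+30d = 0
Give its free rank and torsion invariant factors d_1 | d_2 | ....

Answer: M ≅ ℤ^1 ⊕ ℤ/5 ⊕ ℤ/10 ⊕ ℤ/30

Derivation:
rank_ℚ(R)=3; free=4−3=1
SNF(R) diag = [5, 10, 30] → torsion [5, 10, 30]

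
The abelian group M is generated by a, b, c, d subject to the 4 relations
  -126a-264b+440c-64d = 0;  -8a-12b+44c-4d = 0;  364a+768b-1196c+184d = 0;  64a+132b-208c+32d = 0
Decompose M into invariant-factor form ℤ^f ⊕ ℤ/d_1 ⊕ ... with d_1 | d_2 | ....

rank_ℚ(R)=4; free=4−4=0
SNF(R) diag = [2, 4, 12, 36] → torsion [2, 4, 12, 36]

Answer: M ≅ ℤ/2 ⊕ ℤ/4 ⊕ ℤ/12 ⊕ ℤ/36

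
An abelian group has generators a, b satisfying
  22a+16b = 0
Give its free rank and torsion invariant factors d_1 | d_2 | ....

Answer: M ≅ ℤ^1 ⊕ ℤ/2

Derivation:
rank_ℚ(R)=1; free=2−1=1
SNF(R) diag = [2] → torsion [2]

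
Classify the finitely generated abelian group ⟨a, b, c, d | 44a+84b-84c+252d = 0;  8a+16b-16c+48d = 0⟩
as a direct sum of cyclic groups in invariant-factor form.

Answer: M ≅ ℤ^2 ⊕ ℤ/4 ⊕ ℤ/8

Derivation:
rank_ℚ(R)=2; free=4−2=2
SNF(R) diag = [4, 8] → torsion [4, 8]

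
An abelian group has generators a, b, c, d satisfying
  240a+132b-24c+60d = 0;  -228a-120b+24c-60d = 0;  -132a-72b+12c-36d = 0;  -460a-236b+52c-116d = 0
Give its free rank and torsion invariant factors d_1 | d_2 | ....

rank_ℚ(R)=4; free=4−4=0
SNF(R) diag = [4, 12, 12, 12] → torsion [4, 12, 12, 12]

Answer: M ≅ ℤ/4 ⊕ ℤ/12 ⊕ ℤ/12 ⊕ ℤ/12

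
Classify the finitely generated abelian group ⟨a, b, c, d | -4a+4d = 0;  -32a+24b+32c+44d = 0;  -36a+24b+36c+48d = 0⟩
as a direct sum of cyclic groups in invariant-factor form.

Answer: M ≅ ℤ^1 ⊕ ℤ/4 ⊕ ℤ/4 ⊕ ℤ/12

Derivation:
rank_ℚ(R)=3; free=4−3=1
SNF(R) diag = [4, 4, 12] → torsion [4, 4, 12]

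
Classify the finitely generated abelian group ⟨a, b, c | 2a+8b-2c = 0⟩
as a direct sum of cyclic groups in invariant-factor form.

Answer: M ≅ ℤ^2 ⊕ ℤ/2

Derivation:
rank_ℚ(R)=1; free=3−1=2
SNF(R) diag = [2] → torsion [2]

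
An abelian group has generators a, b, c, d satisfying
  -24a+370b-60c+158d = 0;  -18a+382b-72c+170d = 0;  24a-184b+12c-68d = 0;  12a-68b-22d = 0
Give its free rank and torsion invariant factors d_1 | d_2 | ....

rank_ℚ(R)=4; free=4−4=0
SNF(R) diag = [2, 6, 6, 12] → torsion [2, 6, 6, 12]

Answer: M ≅ ℤ/2 ⊕ ℤ/6 ⊕ ℤ/6 ⊕ ℤ/12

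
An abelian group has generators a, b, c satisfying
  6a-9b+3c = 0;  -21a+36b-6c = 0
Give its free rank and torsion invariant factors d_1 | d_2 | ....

Answer: M ≅ ℤ^1 ⊕ ℤ/3 ⊕ ℤ/9

Derivation:
rank_ℚ(R)=2; free=3−2=1
SNF(R) diag = [3, 9] → torsion [3, 9]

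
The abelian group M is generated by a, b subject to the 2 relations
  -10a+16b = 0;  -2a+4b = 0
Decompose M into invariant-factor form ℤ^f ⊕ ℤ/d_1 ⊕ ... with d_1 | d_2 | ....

rank_ℚ(R)=2; free=2−2=0
SNF(R) diag = [2, 4] → torsion [2, 4]

Answer: M ≅ ℤ/2 ⊕ ℤ/4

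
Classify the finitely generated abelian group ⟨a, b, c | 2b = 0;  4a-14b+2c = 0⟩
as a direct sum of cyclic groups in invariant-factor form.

rank_ℚ(R)=2; free=3−2=1
SNF(R) diag = [2, 2] → torsion [2, 2]

Answer: M ≅ ℤ^1 ⊕ ℤ/2 ⊕ ℤ/2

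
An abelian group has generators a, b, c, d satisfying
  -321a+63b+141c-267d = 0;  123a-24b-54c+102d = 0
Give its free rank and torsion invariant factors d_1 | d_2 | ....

Answer: M ≅ ℤ^2 ⊕ ℤ/3 ⊕ ℤ/3

Derivation:
rank_ℚ(R)=2; free=4−2=2
SNF(R) diag = [3, 3] → torsion [3, 3]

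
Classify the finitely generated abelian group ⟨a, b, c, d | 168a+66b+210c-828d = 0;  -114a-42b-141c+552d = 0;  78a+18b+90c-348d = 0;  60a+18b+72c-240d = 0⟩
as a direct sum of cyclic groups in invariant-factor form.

rank_ℚ(R)=4; free=4−4=0
SNF(R) diag = [3, 6, 18, 36] → torsion [3, 6, 18, 36]

Answer: M ≅ ℤ/3 ⊕ ℤ/6 ⊕ ℤ/18 ⊕ ℤ/36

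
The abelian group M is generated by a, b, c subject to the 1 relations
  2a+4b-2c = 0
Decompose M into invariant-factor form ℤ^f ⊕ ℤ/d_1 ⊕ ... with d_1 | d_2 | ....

Answer: M ≅ ℤ^2 ⊕ ℤ/2

Derivation:
rank_ℚ(R)=1; free=3−1=2
SNF(R) diag = [2] → torsion [2]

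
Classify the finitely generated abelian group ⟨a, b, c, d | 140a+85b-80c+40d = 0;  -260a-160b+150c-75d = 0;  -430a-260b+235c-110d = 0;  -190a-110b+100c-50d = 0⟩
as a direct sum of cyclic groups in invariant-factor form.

Answer: M ≅ ℤ/5 ⊕ ℤ/5 ⊕ ℤ/15 ⊕ ℤ/30

Derivation:
rank_ℚ(R)=4; free=4−4=0
SNF(R) diag = [5, 5, 15, 30] → torsion [5, 5, 15, 30]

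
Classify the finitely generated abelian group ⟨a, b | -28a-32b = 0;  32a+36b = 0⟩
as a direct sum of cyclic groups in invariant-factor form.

Answer: M ≅ ℤ/4 ⊕ ℤ/4

Derivation:
rank_ℚ(R)=2; free=2−2=0
SNF(R) diag = [4, 4] → torsion [4, 4]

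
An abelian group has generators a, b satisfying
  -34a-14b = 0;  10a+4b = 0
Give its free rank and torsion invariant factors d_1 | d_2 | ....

rank_ℚ(R)=2; free=2−2=0
SNF(R) diag = [2, 2] → torsion [2, 2]

Answer: M ≅ ℤ/2 ⊕ ℤ/2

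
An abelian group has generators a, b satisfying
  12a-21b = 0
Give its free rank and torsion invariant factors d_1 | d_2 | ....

rank_ℚ(R)=1; free=2−1=1
SNF(R) diag = [3] → torsion [3]

Answer: M ≅ ℤ^1 ⊕ ℤ/3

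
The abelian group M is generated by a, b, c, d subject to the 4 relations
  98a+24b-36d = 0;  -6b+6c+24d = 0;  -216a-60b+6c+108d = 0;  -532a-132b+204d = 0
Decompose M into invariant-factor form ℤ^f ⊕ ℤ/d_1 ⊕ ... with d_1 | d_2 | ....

Answer: M ≅ ℤ/2 ⊕ ℤ/6 ⊕ ℤ/6 ⊕ ℤ/12

Derivation:
rank_ℚ(R)=4; free=4−4=0
SNF(R) diag = [2, 6, 6, 12] → torsion [2, 6, 6, 12]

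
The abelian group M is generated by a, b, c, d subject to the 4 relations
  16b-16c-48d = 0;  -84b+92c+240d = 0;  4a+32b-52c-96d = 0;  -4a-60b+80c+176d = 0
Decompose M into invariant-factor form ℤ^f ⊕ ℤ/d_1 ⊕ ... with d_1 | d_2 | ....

Answer: M ≅ ℤ/4 ⊕ ℤ/4 ⊕ ℤ/8 ⊕ ℤ/16

Derivation:
rank_ℚ(R)=4; free=4−4=0
SNF(R) diag = [4, 4, 8, 16] → torsion [4, 4, 8, 16]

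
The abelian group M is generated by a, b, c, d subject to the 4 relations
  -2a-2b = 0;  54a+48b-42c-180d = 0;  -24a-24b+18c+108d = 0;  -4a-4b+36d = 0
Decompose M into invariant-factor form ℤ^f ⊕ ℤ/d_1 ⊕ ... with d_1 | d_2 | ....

rank_ℚ(R)=4; free=4−4=0
SNF(R) diag = [2, 6, 18, 36] → torsion [2, 6, 18, 36]

Answer: M ≅ ℤ/2 ⊕ ℤ/6 ⊕ ℤ/18 ⊕ ℤ/36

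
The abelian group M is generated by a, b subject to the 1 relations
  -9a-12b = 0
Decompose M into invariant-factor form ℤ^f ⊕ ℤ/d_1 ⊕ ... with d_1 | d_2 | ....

Answer: M ≅ ℤ^1 ⊕ ℤ/3

Derivation:
rank_ℚ(R)=1; free=2−1=1
SNF(R) diag = [3] → torsion [3]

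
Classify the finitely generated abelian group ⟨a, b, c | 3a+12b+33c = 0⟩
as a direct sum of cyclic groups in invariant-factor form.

rank_ℚ(R)=1; free=3−1=2
SNF(R) diag = [3] → torsion [3]

Answer: M ≅ ℤ^2 ⊕ ℤ/3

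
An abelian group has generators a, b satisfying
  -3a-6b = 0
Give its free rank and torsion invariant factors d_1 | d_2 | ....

Answer: M ≅ ℤ^1 ⊕ ℤ/3

Derivation:
rank_ℚ(R)=1; free=2−1=1
SNF(R) diag = [3] → torsion [3]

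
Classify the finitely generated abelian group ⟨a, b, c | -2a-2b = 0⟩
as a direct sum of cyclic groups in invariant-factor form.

rank_ℚ(R)=1; free=3−1=2
SNF(R) diag = [2] → torsion [2]

Answer: M ≅ ℤ^2 ⊕ ℤ/2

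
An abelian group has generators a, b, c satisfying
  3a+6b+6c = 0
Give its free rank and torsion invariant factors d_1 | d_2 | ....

rank_ℚ(R)=1; free=3−1=2
SNF(R) diag = [3] → torsion [3]

Answer: M ≅ ℤ^2 ⊕ ℤ/3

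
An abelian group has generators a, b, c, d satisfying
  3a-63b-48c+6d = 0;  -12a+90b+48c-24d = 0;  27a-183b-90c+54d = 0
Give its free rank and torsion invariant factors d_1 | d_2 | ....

Answer: M ≅ ℤ^1 ⊕ ℤ/3 ⊕ ℤ/6 ⊕ ℤ/18

Derivation:
rank_ℚ(R)=3; free=4−3=1
SNF(R) diag = [3, 6, 18] → torsion [3, 6, 18]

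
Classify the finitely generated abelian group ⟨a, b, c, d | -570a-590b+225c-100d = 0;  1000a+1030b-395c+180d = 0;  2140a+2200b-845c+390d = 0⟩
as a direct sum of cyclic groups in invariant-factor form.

Answer: M ≅ ℤ^1 ⊕ ℤ/5 ⊕ ℤ/10 ⊕ ℤ/30

Derivation:
rank_ℚ(R)=3; free=4−3=1
SNF(R) diag = [5, 10, 30] → torsion [5, 10, 30]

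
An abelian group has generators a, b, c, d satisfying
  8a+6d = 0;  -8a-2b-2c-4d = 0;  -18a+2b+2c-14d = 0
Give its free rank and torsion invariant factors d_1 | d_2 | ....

rank_ℚ(R)=3; free=4−3=1
SNF(R) diag = [2, 2, 6] → torsion [2, 2, 6]

Answer: M ≅ ℤ^1 ⊕ ℤ/2 ⊕ ℤ/2 ⊕ ℤ/6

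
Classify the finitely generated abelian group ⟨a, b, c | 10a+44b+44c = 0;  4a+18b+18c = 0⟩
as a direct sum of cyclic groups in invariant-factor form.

Answer: M ≅ ℤ^1 ⊕ ℤ/2 ⊕ ℤ/2

Derivation:
rank_ℚ(R)=2; free=3−2=1
SNF(R) diag = [2, 2] → torsion [2, 2]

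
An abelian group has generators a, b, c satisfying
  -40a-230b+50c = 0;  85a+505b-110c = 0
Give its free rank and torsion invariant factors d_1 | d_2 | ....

Answer: M ≅ ℤ^1 ⊕ ℤ/5 ⊕ ℤ/10

Derivation:
rank_ℚ(R)=2; free=3−2=1
SNF(R) diag = [5, 10] → torsion [5, 10]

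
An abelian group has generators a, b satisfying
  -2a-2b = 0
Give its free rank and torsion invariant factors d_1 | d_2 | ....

rank_ℚ(R)=1; free=2−1=1
SNF(R) diag = [2] → torsion [2]

Answer: M ≅ ℤ^1 ⊕ ℤ/2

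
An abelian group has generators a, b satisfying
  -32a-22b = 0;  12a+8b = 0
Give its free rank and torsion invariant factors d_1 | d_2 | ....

rank_ℚ(R)=2; free=2−2=0
SNF(R) diag = [2, 4] → torsion [2, 4]

Answer: M ≅ ℤ/2 ⊕ ℤ/4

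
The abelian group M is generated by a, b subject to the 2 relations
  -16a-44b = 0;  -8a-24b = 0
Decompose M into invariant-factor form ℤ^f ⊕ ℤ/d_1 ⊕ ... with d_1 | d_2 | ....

Answer: M ≅ ℤ/4 ⊕ ℤ/8

Derivation:
rank_ℚ(R)=2; free=2−2=0
SNF(R) diag = [4, 8] → torsion [4, 8]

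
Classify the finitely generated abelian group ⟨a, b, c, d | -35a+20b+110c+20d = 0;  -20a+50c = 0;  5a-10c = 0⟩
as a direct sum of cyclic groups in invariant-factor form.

rank_ℚ(R)=3; free=4−3=1
SNF(R) diag = [5, 10, 20] → torsion [5, 10, 20]

Answer: M ≅ ℤ^1 ⊕ ℤ/5 ⊕ ℤ/10 ⊕ ℤ/20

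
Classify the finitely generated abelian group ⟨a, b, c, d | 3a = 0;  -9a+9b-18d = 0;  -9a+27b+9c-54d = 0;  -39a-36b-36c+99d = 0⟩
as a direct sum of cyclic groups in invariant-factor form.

rank_ℚ(R)=4; free=4−4=0
SNF(R) diag = [3, 9, 9, 27] → torsion [3, 9, 9, 27]

Answer: M ≅ ℤ/3 ⊕ ℤ/9 ⊕ ℤ/9 ⊕ ℤ/27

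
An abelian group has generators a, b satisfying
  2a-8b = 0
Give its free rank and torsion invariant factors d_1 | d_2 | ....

rank_ℚ(R)=1; free=2−1=1
SNF(R) diag = [2] → torsion [2]

Answer: M ≅ ℤ^1 ⊕ ℤ/2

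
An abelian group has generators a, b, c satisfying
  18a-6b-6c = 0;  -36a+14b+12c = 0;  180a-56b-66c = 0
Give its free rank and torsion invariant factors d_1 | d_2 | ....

Answer: M ≅ ℤ/2 ⊕ ℤ/6 ⊕ ℤ/18

Derivation:
rank_ℚ(R)=3; free=3−3=0
SNF(R) diag = [2, 6, 18] → torsion [2, 6, 18]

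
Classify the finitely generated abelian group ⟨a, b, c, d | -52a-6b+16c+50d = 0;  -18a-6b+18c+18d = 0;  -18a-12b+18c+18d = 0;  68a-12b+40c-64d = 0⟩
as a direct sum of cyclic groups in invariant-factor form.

rank_ℚ(R)=4; free=4−4=0
SNF(R) diag = [2, 6, 18, 36] → torsion [2, 6, 18, 36]

Answer: M ≅ ℤ/2 ⊕ ℤ/6 ⊕ ℤ/18 ⊕ ℤ/36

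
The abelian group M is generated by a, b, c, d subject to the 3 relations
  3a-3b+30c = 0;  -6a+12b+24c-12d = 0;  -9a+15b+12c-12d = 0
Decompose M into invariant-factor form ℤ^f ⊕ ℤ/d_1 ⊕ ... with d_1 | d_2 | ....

rank_ℚ(R)=3; free=4−3=1
SNF(R) diag = [3, 6, 18] → torsion [3, 6, 18]

Answer: M ≅ ℤ^1 ⊕ ℤ/3 ⊕ ℤ/6 ⊕ ℤ/18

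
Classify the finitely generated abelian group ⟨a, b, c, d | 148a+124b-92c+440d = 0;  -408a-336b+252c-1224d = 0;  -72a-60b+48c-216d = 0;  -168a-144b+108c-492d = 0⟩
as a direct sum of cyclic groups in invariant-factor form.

rank_ℚ(R)=4; free=4−4=0
SNF(R) diag = [4, 12, 12, 12] → torsion [4, 12, 12, 12]

Answer: M ≅ ℤ/4 ⊕ ℤ/12 ⊕ ℤ/12 ⊕ ℤ/12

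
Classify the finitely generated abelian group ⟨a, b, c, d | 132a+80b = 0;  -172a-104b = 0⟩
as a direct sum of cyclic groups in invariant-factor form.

Answer: M ≅ ℤ^2 ⊕ ℤ/4 ⊕ ℤ/8

Derivation:
rank_ℚ(R)=2; free=4−2=2
SNF(R) diag = [4, 8] → torsion [4, 8]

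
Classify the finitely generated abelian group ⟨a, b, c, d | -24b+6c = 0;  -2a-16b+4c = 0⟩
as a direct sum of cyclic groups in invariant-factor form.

Answer: M ≅ ℤ^2 ⊕ ℤ/2 ⊕ ℤ/6

Derivation:
rank_ℚ(R)=2; free=4−2=2
SNF(R) diag = [2, 6] → torsion [2, 6]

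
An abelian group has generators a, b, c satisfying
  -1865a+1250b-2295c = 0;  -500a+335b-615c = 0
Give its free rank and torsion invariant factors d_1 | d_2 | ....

rank_ℚ(R)=2; free=3−2=1
SNF(R) diag = [5, 15] → torsion [5, 15]

Answer: M ≅ ℤ^1 ⊕ ℤ/5 ⊕ ℤ/15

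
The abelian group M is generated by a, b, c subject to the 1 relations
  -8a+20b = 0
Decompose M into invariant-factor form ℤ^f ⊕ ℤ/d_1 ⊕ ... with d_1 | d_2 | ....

Answer: M ≅ ℤ^2 ⊕ ℤ/4

Derivation:
rank_ℚ(R)=1; free=3−1=2
SNF(R) diag = [4] → torsion [4]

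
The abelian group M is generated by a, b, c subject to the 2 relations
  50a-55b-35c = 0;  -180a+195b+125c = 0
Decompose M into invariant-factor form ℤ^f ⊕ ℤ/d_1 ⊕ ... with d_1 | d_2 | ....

rank_ℚ(R)=2; free=3−2=1
SNF(R) diag = [5, 10] → torsion [5, 10]

Answer: M ≅ ℤ^1 ⊕ ℤ/5 ⊕ ℤ/10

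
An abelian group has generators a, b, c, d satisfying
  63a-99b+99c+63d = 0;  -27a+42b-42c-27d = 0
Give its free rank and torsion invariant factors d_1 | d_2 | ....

rank_ℚ(R)=2; free=4−2=2
SNF(R) diag = [3, 9] → torsion [3, 9]

Answer: M ≅ ℤ^2 ⊕ ℤ/3 ⊕ ℤ/9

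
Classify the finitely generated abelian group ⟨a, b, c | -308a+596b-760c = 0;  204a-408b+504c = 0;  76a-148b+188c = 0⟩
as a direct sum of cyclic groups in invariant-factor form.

Answer: M ≅ ℤ/4 ⊕ ℤ/12 ⊕ ℤ/36

Derivation:
rank_ℚ(R)=3; free=3−3=0
SNF(R) diag = [4, 12, 36] → torsion [4, 12, 36]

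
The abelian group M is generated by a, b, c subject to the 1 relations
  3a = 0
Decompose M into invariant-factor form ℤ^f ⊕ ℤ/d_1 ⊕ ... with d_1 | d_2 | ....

Answer: M ≅ ℤ^2 ⊕ ℤ/3

Derivation:
rank_ℚ(R)=1; free=3−1=2
SNF(R) diag = [3] → torsion [3]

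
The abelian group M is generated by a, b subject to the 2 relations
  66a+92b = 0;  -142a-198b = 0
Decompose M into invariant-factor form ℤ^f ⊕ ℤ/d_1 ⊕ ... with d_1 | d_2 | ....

Answer: M ≅ ℤ/2 ⊕ ℤ/2

Derivation:
rank_ℚ(R)=2; free=2−2=0
SNF(R) diag = [2, 2] → torsion [2, 2]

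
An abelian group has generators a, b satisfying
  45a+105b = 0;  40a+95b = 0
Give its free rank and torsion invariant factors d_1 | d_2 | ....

rank_ℚ(R)=2; free=2−2=0
SNF(R) diag = [5, 15] → torsion [5, 15]

Answer: M ≅ ℤ/5 ⊕ ℤ/15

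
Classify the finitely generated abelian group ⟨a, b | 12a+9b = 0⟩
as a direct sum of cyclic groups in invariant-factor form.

Answer: M ≅ ℤ^1 ⊕ ℤ/3

Derivation:
rank_ℚ(R)=1; free=2−1=1
SNF(R) diag = [3] → torsion [3]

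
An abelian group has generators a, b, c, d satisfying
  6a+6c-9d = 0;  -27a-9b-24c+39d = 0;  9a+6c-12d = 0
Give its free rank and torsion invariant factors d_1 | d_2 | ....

rank_ℚ(R)=3; free=4−3=1
SNF(R) diag = [3, 3, 9] → torsion [3, 3, 9]

Answer: M ≅ ℤ^1 ⊕ ℤ/3 ⊕ ℤ/3 ⊕ ℤ/9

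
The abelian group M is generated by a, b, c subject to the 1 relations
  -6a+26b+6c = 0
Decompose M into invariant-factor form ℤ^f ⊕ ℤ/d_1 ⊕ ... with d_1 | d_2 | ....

Answer: M ≅ ℤ^2 ⊕ ℤ/2

Derivation:
rank_ℚ(R)=1; free=3−1=2
SNF(R) diag = [2] → torsion [2]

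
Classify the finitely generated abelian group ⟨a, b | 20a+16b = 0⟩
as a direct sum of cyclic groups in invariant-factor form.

Answer: M ≅ ℤ^1 ⊕ ℤ/4

Derivation:
rank_ℚ(R)=1; free=2−1=1
SNF(R) diag = [4] → torsion [4]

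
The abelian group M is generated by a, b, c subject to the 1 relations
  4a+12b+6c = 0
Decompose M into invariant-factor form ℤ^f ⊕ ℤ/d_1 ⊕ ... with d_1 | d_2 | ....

Answer: M ≅ ℤ^2 ⊕ ℤ/2

Derivation:
rank_ℚ(R)=1; free=3−1=2
SNF(R) diag = [2] → torsion [2]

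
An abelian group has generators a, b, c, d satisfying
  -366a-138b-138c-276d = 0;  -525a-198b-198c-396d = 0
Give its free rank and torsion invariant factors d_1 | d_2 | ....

rank_ℚ(R)=2; free=4−2=2
SNF(R) diag = [3, 6] → torsion [3, 6]

Answer: M ≅ ℤ^2 ⊕ ℤ/3 ⊕ ℤ/6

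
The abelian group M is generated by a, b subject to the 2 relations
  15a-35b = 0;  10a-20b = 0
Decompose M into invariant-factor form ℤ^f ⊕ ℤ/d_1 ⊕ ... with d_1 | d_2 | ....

Answer: M ≅ ℤ/5 ⊕ ℤ/10

Derivation:
rank_ℚ(R)=2; free=2−2=0
SNF(R) diag = [5, 10] → torsion [5, 10]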